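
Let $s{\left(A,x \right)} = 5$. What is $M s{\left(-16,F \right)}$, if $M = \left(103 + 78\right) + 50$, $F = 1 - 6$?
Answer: $1155$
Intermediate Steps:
$F = -5$ ($F = 1 - 6 = -5$)
$M = 231$ ($M = 181 + 50 = 231$)
$M s{\left(-16,F \right)} = 231 \cdot 5 = 1155$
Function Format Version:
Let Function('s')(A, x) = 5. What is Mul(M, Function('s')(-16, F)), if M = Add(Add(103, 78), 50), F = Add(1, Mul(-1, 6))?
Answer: 1155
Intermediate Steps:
F = -5 (F = Add(1, -6) = -5)
M = 231 (M = Add(181, 50) = 231)
Mul(M, Function('s')(-16, F)) = Mul(231, 5) = 1155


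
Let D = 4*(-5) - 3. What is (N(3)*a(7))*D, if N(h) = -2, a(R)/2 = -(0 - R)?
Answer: 644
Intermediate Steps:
D = -23 (D = -20 - 3 = -23)
a(R) = 2*R (a(R) = 2*(-(0 - R)) = 2*(-(-1)*R) = 2*R)
(N(3)*a(7))*D = -4*7*(-23) = -2*14*(-23) = -28*(-23) = 644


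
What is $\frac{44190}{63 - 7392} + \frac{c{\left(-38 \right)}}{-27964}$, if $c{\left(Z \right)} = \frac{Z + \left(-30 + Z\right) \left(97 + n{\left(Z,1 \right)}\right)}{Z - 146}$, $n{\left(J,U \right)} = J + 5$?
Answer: $- \frac{37901056625}{6285076784} \approx -6.0303$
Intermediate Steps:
$n{\left(J,U \right)} = 5 + J$
$c{\left(Z \right)} = \frac{Z + \left(-30 + Z\right) \left(102 + Z\right)}{-146 + Z}$ ($c{\left(Z \right)} = \frac{Z + \left(-30 + Z\right) \left(97 + \left(5 + Z\right)\right)}{Z - 146} = \frac{Z + \left(-30 + Z\right) \left(102 + Z\right)}{-146 + Z}$)
$\frac{44190}{63 - 7392} + \frac{c{\left(-38 \right)}}{-27964} = \frac{44190}{63 - 7392} + \frac{\frac{1}{-146 - 38} \left(-3060 + \left(-38\right)^{2} + 73 \left(-38\right)\right)}{-27964} = \frac{44190}{63 - 7392} + \frac{-3060 + 1444 - 2774}{-184} \left(- \frac{1}{27964}\right) = \frac{44190}{-7329} + \left(- \frac{1}{184}\right) \left(-4390\right) \left(- \frac{1}{27964}\right) = 44190 \left(- \frac{1}{7329}\right) + \frac{2195}{92} \left(- \frac{1}{27964}\right) = - \frac{14730}{2443} - \frac{2195}{2572688} = - \frac{37901056625}{6285076784}$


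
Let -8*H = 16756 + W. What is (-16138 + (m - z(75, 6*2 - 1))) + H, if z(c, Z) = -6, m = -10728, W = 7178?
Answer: -119407/4 ≈ -29852.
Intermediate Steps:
H = -11967/4 (H = -(16756 + 7178)/8 = -⅛*23934 = -11967/4 ≈ -2991.8)
(-16138 + (m - z(75, 6*2 - 1))) + H = (-16138 + (-10728 - 1*(-6))) - 11967/4 = (-16138 + (-10728 + 6)) - 11967/4 = (-16138 - 10722) - 11967/4 = -26860 - 11967/4 = -119407/4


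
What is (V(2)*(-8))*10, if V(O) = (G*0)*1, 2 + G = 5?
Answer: 0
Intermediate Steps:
G = 3 (G = -2 + 5 = 3)
V(O) = 0 (V(O) = (3*0)*1 = 0*1 = 0)
(V(2)*(-8))*10 = (0*(-8))*10 = 0*10 = 0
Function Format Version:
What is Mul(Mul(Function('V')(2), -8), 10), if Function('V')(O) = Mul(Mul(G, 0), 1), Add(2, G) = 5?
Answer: 0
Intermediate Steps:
G = 3 (G = Add(-2, 5) = 3)
Function('V')(O) = 0 (Function('V')(O) = Mul(Mul(3, 0), 1) = Mul(0, 1) = 0)
Mul(Mul(Function('V')(2), -8), 10) = Mul(Mul(0, -8), 10) = Mul(0, 10) = 0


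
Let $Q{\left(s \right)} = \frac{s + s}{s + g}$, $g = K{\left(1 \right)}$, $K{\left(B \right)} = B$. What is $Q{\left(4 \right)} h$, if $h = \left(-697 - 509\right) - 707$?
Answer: $- \frac{15304}{5} \approx -3060.8$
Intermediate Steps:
$g = 1$
$h = -1913$ ($h = -1206 - 707 = -1913$)
$Q{\left(s \right)} = \frac{2 s}{1 + s}$ ($Q{\left(s \right)} = \frac{s + s}{s + 1} = \frac{2 s}{1 + s}$)
$Q{\left(4 \right)} h = 2 \cdot 4 \frac{1}{1 + 4} \left(-1913\right) = 2 \cdot 4 \cdot \frac{1}{5} \left(-1913\right) = \frac{8}{5} \left(-1913\right) = - \frac{15304}{5}$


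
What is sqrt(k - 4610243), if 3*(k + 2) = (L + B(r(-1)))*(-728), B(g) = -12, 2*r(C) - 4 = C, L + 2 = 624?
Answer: I*sqrt(42824445)/3 ≈ 2181.3*I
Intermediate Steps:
L = 622 (L = -2 + 624 = 622)
r(C) = 2 + C/2
k = -444086/3 (k = -2 + ((622 - 12)*(-728))/3 = -2 + (610*(-728))/3 = -2 + (1/3)*(-444080) = -2 - 444080/3 = -444086/3 ≈ -1.4803e+5)
sqrt(k - 4610243) = sqrt(-444086/3 - 4610243) = sqrt(-14274815/3) = I*sqrt(42824445)/3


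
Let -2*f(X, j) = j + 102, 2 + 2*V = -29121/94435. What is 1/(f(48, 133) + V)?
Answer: -5555/659124 ≈ -0.0084279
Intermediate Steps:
V = -12823/11110 (V = -1 + (-29121/94435)/2 = -1 + (-29121*1/94435)/2 = -1 + (½)*(-1713/5555) = -1 - 1713/11110 = -12823/11110 ≈ -1.1542)
f(X, j) = -51 - j/2 (f(X, j) = -(j + 102)/2 = -(102 + j)/2 = -51 - j/2)
1/(f(48, 133) + V) = 1/((-51 - ½*133) - 12823/11110) = 1/((-51 - 133/2) - 12823/11110) = 1/(-235/2 - 12823/11110) = 1/(-659124/5555) = -5555/659124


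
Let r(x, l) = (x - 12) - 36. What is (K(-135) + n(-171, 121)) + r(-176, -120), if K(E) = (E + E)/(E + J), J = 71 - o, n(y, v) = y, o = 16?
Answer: -3133/8 ≈ -391.63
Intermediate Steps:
J = 55 (J = 71 - 1*16 = 71 - 16 = 55)
r(x, l) = -48 + x (r(x, l) = (-12 + x) - 36 = -48 + x)
K(E) = 2*E/(55 + E) (K(E) = (E + E)/(E + 55) = (2*E)/(55 + E) = 2*E/(55 + E))
(K(-135) + n(-171, 121)) + r(-176, -120) = (2*(-135)/(55 - 135) - 171) + (-48 - 176) = (2*(-135)/(-80) - 171) - 224 = (2*(-135)*(-1/80) - 171) - 224 = (27/8 - 171) - 224 = -1341/8 - 224 = -3133/8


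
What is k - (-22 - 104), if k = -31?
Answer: 95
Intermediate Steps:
k - (-22 - 104) = -31 - (-22 - 104) = -31 - 1*(-126) = -31 + 126 = 95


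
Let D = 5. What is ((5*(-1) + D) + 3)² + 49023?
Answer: 49032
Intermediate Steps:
((5*(-1) + D) + 3)² + 49023 = ((5*(-1) + 5) + 3)² + 49023 = ((-5 + 5) + 3)² + 49023 = (0 + 3)² + 49023 = 3² + 49023 = 9 + 49023 = 49032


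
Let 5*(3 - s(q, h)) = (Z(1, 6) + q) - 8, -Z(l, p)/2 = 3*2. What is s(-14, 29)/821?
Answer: 49/4105 ≈ 0.011937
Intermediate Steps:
Z(l, p) = -12 (Z(l, p) = -6*2 = -2*6 = -12)
s(q, h) = 7 - q/5 (s(q, h) = 3 - ((-12 + q) - 8)/5 = 3 - (-20 + q)/5 = 3 + (4 - q/5) = 7 - q/5)
s(-14, 29)/821 = (7 - ⅕*(-14))/821 = (7 + 14/5)*(1/821) = (49/5)*(1/821) = 49/4105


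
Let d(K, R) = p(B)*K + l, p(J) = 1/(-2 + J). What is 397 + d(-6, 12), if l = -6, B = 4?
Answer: 388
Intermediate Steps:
d(K, R) = -6 + K/2 (d(K, R) = K/(-2 + 4) - 6 = K/2 - 6 = -6 + K/2)
397 + d(-6, 12) = 397 + (-6 + (½)*(-6)) = 397 + (-6 - 3) = 397 - 9 = 388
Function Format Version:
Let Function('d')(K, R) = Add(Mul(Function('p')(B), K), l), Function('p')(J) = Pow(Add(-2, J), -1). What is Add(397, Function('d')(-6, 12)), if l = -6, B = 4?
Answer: 388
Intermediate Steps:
Function('d')(K, R) = Add(-6, Mul(Rational(1, 2), K)) (Function('d')(K, R) = Add(Mul(Pow(Add(-2, 4), -1), K), -6) = Add(Mul(Pow(2, -1), K), -6) = Add(Mul(Rational(1, 2), K), -6) = Add(-6, Mul(Rational(1, 2), K)))
Add(397, Function('d')(-6, 12)) = Add(397, Add(-6, Mul(Rational(1, 2), -6))) = Add(397, Add(-6, -3)) = Add(397, -9) = 388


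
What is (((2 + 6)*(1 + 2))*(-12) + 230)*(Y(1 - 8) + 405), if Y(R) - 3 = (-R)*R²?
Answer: -43558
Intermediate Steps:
Y(R) = 3 - R³ (Y(R) = 3 + (-R)*R² = 3 - R³)
(((2 + 6)*(1 + 2))*(-12) + 230)*(Y(1 - 8) + 405) = (((2 + 6)*(1 + 2))*(-12) + 230)*((3 - (1 - 8)³) + 405) = ((8*3)*(-12) + 230)*((3 - 1*(-7)³) + 405) = (24*(-12) + 230)*((3 - 1*(-343)) + 405) = (-288 + 230)*((3 + 343) + 405) = -58*(346 + 405) = -58*751 = -43558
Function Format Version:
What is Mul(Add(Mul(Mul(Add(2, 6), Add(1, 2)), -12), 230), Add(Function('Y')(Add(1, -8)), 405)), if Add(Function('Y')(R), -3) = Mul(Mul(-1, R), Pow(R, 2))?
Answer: -43558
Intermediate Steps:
Function('Y')(R) = Add(3, Mul(-1, Pow(R, 3))) (Function('Y')(R) = Add(3, Mul(Mul(-1, R), Pow(R, 2))) = Add(3, Mul(-1, Pow(R, 3))))
Mul(Add(Mul(Mul(Add(2, 6), Add(1, 2)), -12), 230), Add(Function('Y')(Add(1, -8)), 405)) = Mul(Add(Mul(Mul(Add(2, 6), Add(1, 2)), -12), 230), Add(Add(3, Mul(-1, Pow(Add(1, -8), 3))), 405)) = Mul(Add(Mul(Mul(8, 3), -12), 230), Add(Add(3, Mul(-1, Pow(-7, 3))), 405)) = Mul(Add(Mul(24, -12), 230), Add(Add(3, Mul(-1, -343)), 405)) = Mul(Add(-288, 230), Add(Add(3, 343), 405)) = Mul(-58, Add(346, 405)) = Mul(-58, 751) = -43558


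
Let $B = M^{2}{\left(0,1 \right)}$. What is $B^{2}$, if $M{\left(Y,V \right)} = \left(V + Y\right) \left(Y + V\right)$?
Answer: $1$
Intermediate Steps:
$M{\left(Y,V \right)} = \left(V + Y\right)^{2}$ ($M{\left(Y,V \right)} = \left(V + Y\right) \left(V + Y\right) = \left(V + Y\right)^{2}$)
$B = 1$ ($B = \left(\left(1 + 0\right)^{2}\right)^{2} = \left(1^{2}\right)^{2} = 1^{2} = 1$)
$B^{2} = 1^{2} = 1$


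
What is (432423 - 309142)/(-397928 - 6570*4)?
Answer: -123281/424208 ≈ -0.29061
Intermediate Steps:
(432423 - 309142)/(-397928 - 6570*4) = 123281/(-397928 - 26280) = 123281/(-424208) = 123281*(-1/424208) = -123281/424208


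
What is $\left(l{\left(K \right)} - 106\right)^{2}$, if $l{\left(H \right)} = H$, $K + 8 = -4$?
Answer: $13924$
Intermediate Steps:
$K = -12$ ($K = -8 - 4 = -12$)
$\left(l{\left(K \right)} - 106\right)^{2} = \left(-12 - 106\right)^{2} = \left(-118\right)^{2} = 13924$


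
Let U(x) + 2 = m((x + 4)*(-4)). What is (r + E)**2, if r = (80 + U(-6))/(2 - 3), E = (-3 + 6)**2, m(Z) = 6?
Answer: 5625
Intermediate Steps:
U(x) = 4 (U(x) = -2 + 6 = 4)
E = 9 (E = 3**2 = 9)
r = -84 (r = (80 + 4)/(2 - 3) = 84/(-1) = 84*(-1) = -84)
(r + E)**2 = (-84 + 9)**2 = (-75)**2 = 5625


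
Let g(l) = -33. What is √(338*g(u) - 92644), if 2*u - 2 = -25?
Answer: I*√103798 ≈ 322.18*I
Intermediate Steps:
u = -23/2 (u = 1 + (½)*(-25) = 1 - 25/2 = -23/2 ≈ -11.500)
√(338*g(u) - 92644) = √(338*(-33) - 92644) = √(-11154 - 92644) = √(-103798) = I*√103798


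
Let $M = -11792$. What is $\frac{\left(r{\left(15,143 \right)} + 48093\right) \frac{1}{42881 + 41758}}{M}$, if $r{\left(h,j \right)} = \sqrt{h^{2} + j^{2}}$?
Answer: $- \frac{16031}{332687696} - \frac{\sqrt{20674}}{998063088} \approx -4.833 \cdot 10^{-5}$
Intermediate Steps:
$\frac{\left(r{\left(15,143 \right)} + 48093\right) \frac{1}{42881 + 41758}}{M} = \frac{\left(\sqrt{15^{2} + 143^{2}} + 48093\right) \frac{1}{42881 + 41758}}{-11792} = \frac{\sqrt{225 + 20449} + 48093}{84639} \left(- \frac{1}{11792}\right) = \left(\sqrt{20674} + 48093\right) \frac{1}{84639} \left(- \frac{1}{11792}\right) = \left(48093 + \sqrt{20674}\right) \frac{1}{84639} \left(- \frac{1}{11792}\right) = \left(\frac{16031}{28213} + \frac{\sqrt{20674}}{84639}\right) \left(- \frac{1}{11792}\right) = - \frac{16031}{332687696} - \frac{\sqrt{20674}}{998063088}$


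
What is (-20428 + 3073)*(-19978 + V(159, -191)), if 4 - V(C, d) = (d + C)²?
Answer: 364420290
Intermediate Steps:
V(C, d) = 4 - (C + d)² (V(C, d) = 4 - (d + C)² = 4 - (C + d)²)
(-20428 + 3073)*(-19978 + V(159, -191)) = (-20428 + 3073)*(-19978 + (4 - (159 - 191)²)) = -17355*(-19978 + (4 - 1*(-32)²)) = -17355*(-19978 + (4 - 1*1024)) = -17355*(-19978 + (4 - 1024)) = -17355*(-19978 - 1020) = -17355*(-20998) = 364420290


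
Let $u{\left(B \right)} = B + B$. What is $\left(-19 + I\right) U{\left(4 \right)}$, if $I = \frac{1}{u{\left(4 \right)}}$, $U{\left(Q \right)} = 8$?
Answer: $-151$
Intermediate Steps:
$u{\left(B \right)} = 2 B$
$I = \frac{1}{8}$ ($I = \frac{1}{2 \cdot 4} = \frac{1}{8} \approx 0.125$)
$\left(-19 + I\right) U{\left(4 \right)} = \left(-19 + \frac{1}{8}\right) 8 = \left(- \frac{151}{8}\right) 8 = -151$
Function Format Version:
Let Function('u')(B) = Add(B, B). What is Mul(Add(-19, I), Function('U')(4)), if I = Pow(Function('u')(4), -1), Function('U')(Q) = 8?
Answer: -151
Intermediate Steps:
Function('u')(B) = Mul(2, B)
I = Rational(1, 8) (I = Pow(Mul(2, 4), -1) = Pow(8, -1) = Rational(1, 8) ≈ 0.12500)
Mul(Add(-19, I), Function('U')(4)) = Mul(Add(-19, Rational(1, 8)), 8) = Mul(Rational(-151, 8), 8) = -151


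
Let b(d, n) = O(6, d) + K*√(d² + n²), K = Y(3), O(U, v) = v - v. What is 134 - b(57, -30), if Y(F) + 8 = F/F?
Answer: 134 + 21*√461 ≈ 584.89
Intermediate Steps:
Y(F) = -7 (Y(F) = -8 + F/F = -8 + 1 = -7)
O(U, v) = 0
K = -7
b(d, n) = -7*√(d² + n²) (b(d, n) = 0 - 7*√(d² + n²) = -7*√(d² + n²))
134 - b(57, -30) = 134 - (-7)*√(57² + (-30)²) = 134 - (-7)*√(3249 + 900) = 134 - (-7)*√4149 = 134 - (-7)*3*√461 = 134 - (-21)*√461 = 134 + 21*√461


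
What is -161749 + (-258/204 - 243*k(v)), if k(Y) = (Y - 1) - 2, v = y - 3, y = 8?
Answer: -5516033/34 ≈ -1.6224e+5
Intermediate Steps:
v = 5 (v = 8 - 3 = 5)
k(Y) = -3 + Y (k(Y) = (-1 + Y) - 2 = -3 + Y)
-161749 + (-258/204 - 243*k(v)) = -161749 + (-258/204 - 243*(-3 + 5)) = -161749 + (-258*1/204 - 243*2) = -161749 + (-43/34 - 486) = -161749 - 16567/34 = -5516033/34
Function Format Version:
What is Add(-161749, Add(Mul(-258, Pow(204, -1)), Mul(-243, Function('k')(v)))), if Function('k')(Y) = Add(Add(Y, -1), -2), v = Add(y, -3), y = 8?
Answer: Rational(-5516033, 34) ≈ -1.6224e+5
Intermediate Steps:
v = 5 (v = Add(8, -3) = 5)
Function('k')(Y) = Add(-3, Y) (Function('k')(Y) = Add(Add(-1, Y), -2) = Add(-3, Y))
Add(-161749, Add(Mul(-258, Pow(204, -1)), Mul(-243, Function('k')(v)))) = Add(-161749, Add(Mul(-258, Pow(204, -1)), Mul(-243, Add(-3, 5)))) = Add(-161749, Add(Mul(-258, Rational(1, 204)), Mul(-243, 2))) = Add(-161749, Add(Rational(-43, 34), -486)) = Add(-161749, Rational(-16567, 34)) = Rational(-5516033, 34)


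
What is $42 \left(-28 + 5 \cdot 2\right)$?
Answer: $-756$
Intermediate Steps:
$42 \left(-28 + 5 \cdot 2\right) = 42 \left(-28 + 10\right) = 42 \left(-18\right) = -756$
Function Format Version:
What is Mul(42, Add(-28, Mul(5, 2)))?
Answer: -756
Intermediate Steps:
Mul(42, Add(-28, Mul(5, 2))) = Mul(42, Add(-28, 10)) = Mul(42, -18) = -756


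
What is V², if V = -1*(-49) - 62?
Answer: 169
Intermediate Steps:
V = -13 (V = 49 - 62 = -13)
V² = (-13)² = 169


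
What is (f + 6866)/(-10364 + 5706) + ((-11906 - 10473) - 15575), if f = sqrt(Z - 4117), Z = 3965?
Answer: -88398299/2329 - I*sqrt(38)/2329 ≈ -37956.0 - 0.0026468*I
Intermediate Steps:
f = 2*I*sqrt(38) (f = sqrt(3965 - 4117) = sqrt(-152) = 2*I*sqrt(38) ≈ 12.329*I)
(f + 6866)/(-10364 + 5706) + ((-11906 - 10473) - 15575) = (2*I*sqrt(38) + 6866)/(-10364 + 5706) + ((-11906 - 10473) - 15575) = (6866 + 2*I*sqrt(38))/(-4658) + (-22379 - 15575) = (6866 + 2*I*sqrt(38))*(-1/4658) - 37954 = (-3433/2329 - I*sqrt(38)/2329) - 37954 = -88398299/2329 - I*sqrt(38)/2329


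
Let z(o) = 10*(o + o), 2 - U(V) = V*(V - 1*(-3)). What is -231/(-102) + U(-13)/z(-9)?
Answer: 4553/1530 ≈ 2.9758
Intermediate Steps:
U(V) = 2 - V*(3 + V) (U(V) = 2 - V*(V - 1*(-3)) = 2 - V*(V + 3) = 2 - V*(3 + V))
z(o) = 20*o (z(o) = 10*(2*o) = 20*o)
-231/(-102) + U(-13)/z(-9) = -231/(-102) + (2 - 1*(-13)² - 3*(-13))/((20*(-9))) = -231*(-1/102) + (2 - 1*169 + 39)/(-180) = 77/34 + (2 - 169 + 39)*(-1/180) = 77/34 - 128*(-1/180) = 77/34 + 32/45 = 4553/1530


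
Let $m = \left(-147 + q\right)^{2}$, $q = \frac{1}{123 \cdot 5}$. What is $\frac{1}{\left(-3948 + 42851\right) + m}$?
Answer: $\frac{378225}{22886970391} \approx 1.6526 \cdot 10^{-5}$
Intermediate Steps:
$q = \frac{1}{615}$ ($q = \frac{1}{123} \cdot \frac{1}{5} = \frac{1}{615} \approx 0.001626$)
$m = \frac{8172883216}{378225}$ ($m = \left(-147 + \frac{1}{615}\right)^{2} = \left(- \frac{90404}{615}\right)^{2} = \frac{8172883216}{378225} \approx 21609.0$)
$\frac{1}{\left(-3948 + 42851\right) + m} = \frac{1}{\left(-3948 + 42851\right) + \frac{8172883216}{378225}} = \frac{1}{38903 + \frac{8172883216}{378225}} = \frac{1}{\frac{22886970391}{378225}} = \frac{378225}{22886970391}$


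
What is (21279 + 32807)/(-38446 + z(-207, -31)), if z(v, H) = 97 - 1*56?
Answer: -54086/38405 ≈ -1.4083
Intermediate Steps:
z(v, H) = 41 (z(v, H) = 97 - 56 = 41)
(21279 + 32807)/(-38446 + z(-207, -31)) = (21279 + 32807)/(-38446 + 41) = 54086/(-38405) = 54086*(-1/38405) = -54086/38405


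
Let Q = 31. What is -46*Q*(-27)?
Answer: 38502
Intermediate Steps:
-46*Q*(-27) = -46*31*(-27) = -1426*(-27) = 38502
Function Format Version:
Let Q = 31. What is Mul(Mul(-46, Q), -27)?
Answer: 38502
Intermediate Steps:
Mul(Mul(-46, Q), -27) = Mul(Mul(-46, 31), -27) = Mul(-1426, -27) = 38502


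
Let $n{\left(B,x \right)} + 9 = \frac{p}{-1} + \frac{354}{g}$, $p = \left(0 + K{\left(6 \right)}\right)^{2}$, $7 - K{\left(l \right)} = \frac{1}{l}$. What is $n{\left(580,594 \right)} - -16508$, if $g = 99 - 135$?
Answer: $\frac{591929}{36} \approx 16442.0$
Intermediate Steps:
$K{\left(l \right)} = 7 - \frac{1}{l}$
$p = \frac{1681}{36}$ ($p = \left(0 + \left(7 - \frac{1}{6}\right)\right)^{2} = \left(0 + \frac{41}{6}\right)^{2} = \left(\frac{41}{6}\right)^{2} = \frac{1681}{36} \approx 46.694$)
$g = -36$
$n{\left(B,x \right)} = - \frac{2359}{36}$ ($n{\left(B,x \right)} = -9 + \left(\frac{1681}{36 \left(-1\right)} + \frac{354}{-36}\right) = -9 + \left(\frac{1681}{36} \left(-1\right) + 354 \left(- \frac{1}{36}\right)\right) = -9 - \frac{2035}{36} = - \frac{2359}{36}$)
$n{\left(580,594 \right)} - -16508 = - \frac{2359}{36} - -16508 = - \frac{2359}{36} + 16508 = \frac{591929}{36}$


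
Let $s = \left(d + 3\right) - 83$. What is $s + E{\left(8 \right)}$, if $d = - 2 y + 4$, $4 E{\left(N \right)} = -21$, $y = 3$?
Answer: $- \frac{349}{4} \approx -87.25$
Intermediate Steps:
$E{\left(N \right)} = - \frac{21}{4}$ ($E{\left(N \right)} = \frac{1}{4} \left(-21\right) = - \frac{21}{4}$)
$d = -2$ ($d = \left(-2\right) 3 + 4 = -6 + 4 = -2$)
$s = -82$ ($s = \left(-2 + 3\right) - 83 = 1 - 83 = -82$)
$s + E{\left(8 \right)} = -82 - \frac{21}{4} = - \frac{349}{4}$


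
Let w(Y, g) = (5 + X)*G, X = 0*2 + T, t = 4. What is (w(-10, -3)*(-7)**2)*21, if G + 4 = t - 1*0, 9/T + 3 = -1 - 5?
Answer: 0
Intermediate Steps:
T = -1 (T = 9/(-3 + (-1 - 5)) = 9/(-3 - 6) = 9/(-9) = 9*(-1/9) = -1)
G = 0 (G = -4 + (4 - 1*0) = -4 + (4 + 0) = -4 + 4 = 0)
X = -1 (X = 0*2 - 1 = 0 - 1 = -1)
w(Y, g) = 0 (w(Y, g) = (5 - 1)*0 = 4*0 = 0)
(w(-10, -3)*(-7)**2)*21 = (0*(-7)**2)*21 = (0*49)*21 = 0*21 = 0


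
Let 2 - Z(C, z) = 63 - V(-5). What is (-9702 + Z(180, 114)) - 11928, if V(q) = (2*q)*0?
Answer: -21691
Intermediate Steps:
V(q) = 0
Z(C, z) = -61 (Z(C, z) = 2 - (63 - 1*0) = 2 - (63 + 0) = 2 - 1*63 = 2 - 63 = -61)
(-9702 + Z(180, 114)) - 11928 = (-9702 - 61) - 11928 = -9763 - 11928 = -21691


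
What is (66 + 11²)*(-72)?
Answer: -13464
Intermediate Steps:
(66 + 11²)*(-72) = (66 + 121)*(-72) = 187*(-72) = -13464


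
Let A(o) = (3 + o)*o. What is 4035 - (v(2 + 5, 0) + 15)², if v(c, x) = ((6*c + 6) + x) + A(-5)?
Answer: -1294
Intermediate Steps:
A(o) = o*(3 + o)
v(c, x) = 16 + x + 6*c (v(c, x) = ((6*c + 6) + x) - 5*(3 - 5) = ((6 + 6*c) + x) - 5*(-2) = (6 + x + 6*c) + 10 = 16 + x + 6*c)
4035 - (v(2 + 5, 0) + 15)² = 4035 - ((16 + 0 + 6*(2 + 5)) + 15)² = 4035 - ((16 + 0 + 6*7) + 15)² = 4035 - ((16 + 0 + 42) + 15)² = 4035 - (58 + 15)² = 4035 - 1*73² = 4035 - 1*5329 = 4035 - 5329 = -1294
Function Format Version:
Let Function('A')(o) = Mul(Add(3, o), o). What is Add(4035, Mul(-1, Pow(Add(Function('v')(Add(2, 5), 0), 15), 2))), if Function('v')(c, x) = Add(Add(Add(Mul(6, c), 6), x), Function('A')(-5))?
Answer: -1294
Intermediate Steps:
Function('A')(o) = Mul(o, Add(3, o))
Function('v')(c, x) = Add(16, x, Mul(6, c)) (Function('v')(c, x) = Add(Add(Add(Mul(6, c), 6), x), Mul(-5, Add(3, -5))) = Add(Add(Add(6, Mul(6, c)), x), Mul(-5, -2)) = Add(Add(6, x, Mul(6, c)), 10) = Add(16, x, Mul(6, c)))
Add(4035, Mul(-1, Pow(Add(Function('v')(Add(2, 5), 0), 15), 2))) = Add(4035, Mul(-1, Pow(Add(Add(16, 0, Mul(6, Add(2, 5))), 15), 2))) = Add(4035, Mul(-1, Pow(Add(Add(16, 0, Mul(6, 7)), 15), 2))) = Add(4035, Mul(-1, Pow(Add(Add(16, 0, 42), 15), 2))) = Add(4035, Mul(-1, Pow(Add(58, 15), 2))) = Add(4035, Mul(-1, Pow(73, 2))) = Add(4035, Mul(-1, 5329)) = Add(4035, -5329) = -1294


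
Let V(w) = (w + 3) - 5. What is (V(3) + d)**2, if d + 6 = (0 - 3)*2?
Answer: 121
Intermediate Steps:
V(w) = -2 + w (V(w) = (3 + w) - 5 = -2 + w)
d = -12 (d = -6 + (0 - 3)*2 = -6 - 3*2 = -6 - 6 = -12)
(V(3) + d)**2 = ((-2 + 3) - 12)**2 = (1 - 12)**2 = (-11)**2 = 121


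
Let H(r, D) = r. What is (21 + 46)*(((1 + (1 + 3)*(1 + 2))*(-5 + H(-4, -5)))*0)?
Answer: 0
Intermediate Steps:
(21 + 46)*(((1 + (1 + 3)*(1 + 2))*(-5 + H(-4, -5)))*0) = (21 + 46)*(((1 + (1 + 3)*(1 + 2))*(-5 - 4))*0) = 67*(((1 + 4*3)*(-9))*0) = 67*(((1 + 12)*(-9))*0) = 67*((13*(-9))*0) = 67*(-117*0) = 67*0 = 0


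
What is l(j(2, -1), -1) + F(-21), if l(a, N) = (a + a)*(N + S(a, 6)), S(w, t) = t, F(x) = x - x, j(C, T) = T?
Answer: -10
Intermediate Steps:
F(x) = 0
l(a, N) = 2*a*(6 + N) (l(a, N) = (a + a)*(N + 6) = (2*a)*(6 + N) = 2*a*(6 + N))
l(j(2, -1), -1) + F(-21) = 2*(-1)*(6 - 1) + 0 = 2*(-1)*5 + 0 = -10 + 0 = -10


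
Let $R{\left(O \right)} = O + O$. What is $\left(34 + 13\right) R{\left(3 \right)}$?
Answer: $282$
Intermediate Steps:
$R{\left(O \right)} = 2 O$
$\left(34 + 13\right) R{\left(3 \right)} = \left(34 + 13\right) 2 \cdot 3 = 47 \cdot 6 = 282$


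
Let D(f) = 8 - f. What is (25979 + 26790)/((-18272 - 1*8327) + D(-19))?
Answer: -52769/26572 ≈ -1.9859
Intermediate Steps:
(25979 + 26790)/((-18272 - 1*8327) + D(-19)) = (25979 + 26790)/((-18272 - 1*8327) + (8 - 1*(-19))) = 52769/((-18272 - 8327) + (8 + 19)) = 52769/(-26599 + 27) = 52769/(-26572) = 52769*(-1/26572) = -52769/26572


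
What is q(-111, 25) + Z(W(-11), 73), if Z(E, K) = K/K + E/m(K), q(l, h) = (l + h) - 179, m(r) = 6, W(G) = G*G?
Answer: -1463/6 ≈ -243.83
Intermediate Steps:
W(G) = G²
q(l, h) = -179 + h + l (q(l, h) = (h + l) - 179 = -179 + h + l)
Z(E, K) = 1 + E/6 (Z(E, K) = K/K + E/6 = 1 + E*(⅙) = 1 + E/6)
q(-111, 25) + Z(W(-11), 73) = (-179 + 25 - 111) + (1 + (⅙)*(-11)²) = -265 + (1 + (⅙)*121) = -265 + (1 + 121/6) = -265 + 127/6 = -1463/6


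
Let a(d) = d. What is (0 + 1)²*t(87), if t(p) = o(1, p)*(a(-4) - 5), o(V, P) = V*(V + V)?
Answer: -18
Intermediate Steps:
o(V, P) = 2*V² (o(V, P) = V*(2*V) = 2*V²)
t(p) = -18 (t(p) = (2*1²)*(-4 - 5) = (2*1)*(-9) = 2*(-9) = -18)
(0 + 1)²*t(87) = (0 + 1)²*(-18) = 1²*(-18) = 1*(-18) = -18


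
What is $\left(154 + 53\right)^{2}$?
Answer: $42849$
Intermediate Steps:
$\left(154 + 53\right)^{2} = 207^{2} = 42849$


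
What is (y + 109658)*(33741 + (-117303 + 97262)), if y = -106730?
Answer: 40113600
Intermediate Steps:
(y + 109658)*(33741 + (-117303 + 97262)) = (-106730 + 109658)*(33741 + (-117303 + 97262)) = 2928*(33741 - 20041) = 2928*13700 = 40113600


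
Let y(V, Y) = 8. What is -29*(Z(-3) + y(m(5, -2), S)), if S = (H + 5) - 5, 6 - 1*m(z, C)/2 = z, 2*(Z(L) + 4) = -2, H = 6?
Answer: -87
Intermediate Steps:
Z(L) = -5 (Z(L) = -4 + (½)*(-2) = -4 - 1 = -5)
m(z, C) = 12 - 2*z
S = 6 (S = (6 + 5) - 5 = 11 - 5 = 6)
-29*(Z(-3) + y(m(5, -2), S)) = -29*(-5 + 8) = -29*3 = -87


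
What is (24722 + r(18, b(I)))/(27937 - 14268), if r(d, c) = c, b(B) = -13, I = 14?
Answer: 24709/13669 ≈ 1.8077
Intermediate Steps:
(24722 + r(18, b(I)))/(27937 - 14268) = (24722 - 13)/(27937 - 14268) = 24709/13669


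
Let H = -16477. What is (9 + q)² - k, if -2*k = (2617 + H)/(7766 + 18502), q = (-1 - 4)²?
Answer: 459983/398 ≈ 1155.7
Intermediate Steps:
q = 25 (q = (-5)² = 25)
k = 105/398 (k = -(2617 - 16477)/(2*(7766 + 18502)) = -(-6930)/26268 = -½*(-105/199) = 105/398 ≈ 0.26382)
(9 + q)² - k = (9 + 25)² - 1*105/398 = 34² - 105/398 = 1156 - 105/398 = 459983/398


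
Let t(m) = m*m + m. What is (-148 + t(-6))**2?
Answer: 13924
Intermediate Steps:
t(m) = m + m**2 (t(m) = m**2 + m = m + m**2)
(-148 + t(-6))**2 = (-148 - 6*(1 - 6))**2 = (-148 - 6*(-5))**2 = (-148 + 30)**2 = (-118)**2 = 13924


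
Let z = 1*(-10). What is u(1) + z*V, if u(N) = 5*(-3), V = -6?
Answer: 45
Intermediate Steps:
z = -10
u(N) = -15
u(1) + z*V = -15 - 10*(-6) = -15 + 60 = 45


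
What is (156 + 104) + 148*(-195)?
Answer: -28600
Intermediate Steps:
(156 + 104) + 148*(-195) = 260 - 28860 = -28600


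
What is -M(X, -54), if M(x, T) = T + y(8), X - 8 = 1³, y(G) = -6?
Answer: 60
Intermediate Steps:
X = 9 (X = 8 + 1³ = 8 + 1 = 9)
M(x, T) = -6 + T (M(x, T) = T - 6 = -6 + T)
-M(X, -54) = -(-6 - 54) = -1*(-60) = 60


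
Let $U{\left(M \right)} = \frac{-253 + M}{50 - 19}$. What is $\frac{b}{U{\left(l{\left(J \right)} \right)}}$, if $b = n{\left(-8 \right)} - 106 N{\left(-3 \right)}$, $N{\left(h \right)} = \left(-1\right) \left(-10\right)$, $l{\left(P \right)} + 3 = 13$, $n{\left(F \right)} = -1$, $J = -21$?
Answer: $\frac{32891}{243} \approx 135.35$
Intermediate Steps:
$l{\left(P \right)} = 10$ ($l{\left(P \right)} = -3 + 13 = 10$)
$N{\left(h \right)} = 10$
$b = -1061$ ($b = -1 - 1060 = -1061$)
$U{\left(M \right)} = - \frac{253}{31} + \frac{M}{31}$ ($U{\left(M \right)} = \frac{-253 + M}{31} = \left(-253 + M\right) \frac{1}{31} = - \frac{253}{31} + \frac{M}{31}$)
$\frac{b}{U{\left(l{\left(J \right)} \right)}} = - \frac{1061}{- \frac{253}{31} + \frac{1}{31} \cdot 10} = - \frac{1061}{- \frac{253}{31} + \frac{10}{31}} = - \frac{1061}{- \frac{243}{31}} = \left(-1061\right) \left(- \frac{31}{243}\right) = \frac{32891}{243}$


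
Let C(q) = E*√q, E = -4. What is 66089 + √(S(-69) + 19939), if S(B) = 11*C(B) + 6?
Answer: 66089 + √(19945 - 44*I*√69) ≈ 66230.0 - 1.2939*I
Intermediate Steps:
C(q) = -4*√q
S(B) = 6 - 44*√B (S(B) = 11*(-4*√B) + 6 = -44*√B + 6 = 6 - 44*√B)
66089 + √(S(-69) + 19939) = 66089 + √((6 - 44*I*√69) + 19939) = 66089 + √(19945 - 44*I*√69)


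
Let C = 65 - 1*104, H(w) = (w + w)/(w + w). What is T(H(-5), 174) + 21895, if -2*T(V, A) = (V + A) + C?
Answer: 21827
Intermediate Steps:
H(w) = 1 (H(w) = (2*w)/((2*w)) = (2*w)*(1/(2*w)) = 1)
C = -39 (C = 65 - 104 = -39)
T(V, A) = 39/2 - A/2 - V/2 (T(V, A) = -((V + A) - 39)/2 = -((A + V) - 39)/2 = -(-39 + A + V)/2 = 39/2 - A/2 - V/2)
T(H(-5), 174) + 21895 = (39/2 - 1/2*174 - 1/2*1) + 21895 = (39/2 - 87 - 1/2) + 21895 = -68 + 21895 = 21827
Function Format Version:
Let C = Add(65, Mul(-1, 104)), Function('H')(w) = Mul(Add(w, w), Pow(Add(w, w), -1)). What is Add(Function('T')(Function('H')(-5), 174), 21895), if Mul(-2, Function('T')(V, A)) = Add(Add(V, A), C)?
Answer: 21827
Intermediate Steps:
Function('H')(w) = 1 (Function('H')(w) = Mul(Mul(2, w), Pow(Mul(2, w), -1)) = Mul(Mul(2, w), Mul(Rational(1, 2), Pow(w, -1))) = 1)
C = -39 (C = Add(65, -104) = -39)
Function('T')(V, A) = Add(Rational(39, 2), Mul(Rational(-1, 2), A), Mul(Rational(-1, 2), V)) (Function('T')(V, A) = Mul(Rational(-1, 2), Add(Add(V, A), -39)) = Mul(Rational(-1, 2), Add(Add(A, V), -39)) = Mul(Rational(-1, 2), Add(-39, A, V)) = Add(Rational(39, 2), Mul(Rational(-1, 2), A), Mul(Rational(-1, 2), V)))
Add(Function('T')(Function('H')(-5), 174), 21895) = Add(Add(Rational(39, 2), Mul(Rational(-1, 2), 174), Mul(Rational(-1, 2), 1)), 21895) = Add(Add(Rational(39, 2), -87, Rational(-1, 2)), 21895) = Add(-68, 21895) = 21827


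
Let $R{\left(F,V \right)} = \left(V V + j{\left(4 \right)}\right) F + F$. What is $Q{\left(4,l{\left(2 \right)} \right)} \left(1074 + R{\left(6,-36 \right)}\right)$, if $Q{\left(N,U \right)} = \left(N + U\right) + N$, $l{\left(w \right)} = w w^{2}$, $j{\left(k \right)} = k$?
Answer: $142080$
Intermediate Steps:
$l{\left(w \right)} = w^{3}$
$Q{\left(N,U \right)} = U + 2 N$
$R{\left(F,V \right)} = F + F \left(4 + V^{2}\right)$ ($R{\left(F,V \right)} = \left(V V + 4\right) F + F = \left(V^{2} + 4\right) F + F = \left(4 + V^{2}\right) F + F = F \left(4 + V^{2}\right) + F = F + F \left(4 + V^{2}\right)$)
$Q{\left(4,l{\left(2 \right)} \right)} \left(1074 + R{\left(6,-36 \right)}\right) = \left(2^{3} + 2 \cdot 4\right) \left(1074 + 6 \left(5 + \left(-36\right)^{2}\right)\right) = \left(8 + 8\right) \left(1074 + 6 \left(5 + 1296\right)\right) = 16 \left(1074 + 6 \cdot 1301\right) = 16 \left(1074 + 7806\right) = 16 \cdot 8880 = 142080$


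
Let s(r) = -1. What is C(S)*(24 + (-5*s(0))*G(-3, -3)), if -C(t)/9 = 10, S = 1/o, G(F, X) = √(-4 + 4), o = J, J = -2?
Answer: -2160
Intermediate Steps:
o = -2
G(F, X) = 0 (G(F, X) = √0 = 0)
S = -½ (S = 1/(-2) = -½ ≈ -0.50000)
C(t) = -90 (C(t) = -9*10 = -90)
C(S)*(24 + (-5*s(0))*G(-3, -3)) = -90*(24 - 5*(-1)*0) = -90*(24 + 5*0) = -90*(24 + 0) = -90*24 = -2160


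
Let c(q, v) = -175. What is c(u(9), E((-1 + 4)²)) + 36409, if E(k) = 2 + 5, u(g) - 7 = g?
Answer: 36234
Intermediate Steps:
u(g) = 7 + g
E(k) = 7
c(u(9), E((-1 + 4)²)) + 36409 = -175 + 36409 = 36234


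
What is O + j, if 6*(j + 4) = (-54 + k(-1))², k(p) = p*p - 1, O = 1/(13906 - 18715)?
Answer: 2317937/4809 ≈ 482.00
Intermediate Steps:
O = -1/4809 (O = 1/(-4809) = -1/4809 ≈ -0.00020794)
k(p) = -1 + p² (k(p) = p² - 1 = -1 + p²)
j = 482 (j = -4 + (-54 + (-1 + (-1)²))²/6 = -4 + (-54 + (-1 + 1))²/6 = -4 + (-54 + 0)²/6 = -4 + (⅙)*(-54)² = -4 + (⅙)*2916 = -4 + 486 = 482)
O + j = -1/4809 + 482 = 2317937/4809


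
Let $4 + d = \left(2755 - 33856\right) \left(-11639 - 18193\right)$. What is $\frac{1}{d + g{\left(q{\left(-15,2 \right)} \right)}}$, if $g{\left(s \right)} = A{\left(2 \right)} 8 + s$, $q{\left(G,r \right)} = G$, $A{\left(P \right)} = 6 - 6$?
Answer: $\frac{1}{927805013} \approx 1.0778 \cdot 10^{-9}$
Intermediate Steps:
$A{\left(P \right)} = 0$ ($A{\left(P \right)} = 6 - 6 = 0$)
$g{\left(s \right)} = s$ ($g{\left(s \right)} = 0 \cdot 8 + s = 0 + s = s$)
$d = 927805028$ ($d = -4 + \left(2755 - 33856\right) \left(-11639 - 18193\right) = -4 - -927805032 = -4 + 927805032 = 927805028$)
$\frac{1}{d + g{\left(q{\left(-15,2 \right)} \right)}} = \frac{1}{927805028 - 15} = \frac{1}{927805013}$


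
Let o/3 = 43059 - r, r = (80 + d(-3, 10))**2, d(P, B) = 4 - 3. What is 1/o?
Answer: 1/109494 ≈ 9.1329e-6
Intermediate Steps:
d(P, B) = 1
r = 6561 (r = (80 + 1)**2 = 81**2 = 6561)
o = 109494 (o = 3*(43059 - 1*6561) = 3*(43059 - 6561) = 3*36498 = 109494)
1/o = 1/109494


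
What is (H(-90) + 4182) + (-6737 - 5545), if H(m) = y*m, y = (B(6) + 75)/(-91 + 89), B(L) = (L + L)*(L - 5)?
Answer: -4185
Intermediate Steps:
B(L) = 2*L*(-5 + L) (B(L) = (2*L)*(-5 + L) = 2*L*(-5 + L))
y = -87/2 (y = (2*6*(-5 + 6) + 75)/(-91 + 89) = (2*6*1 + 75)/(-2) = (12 + 75)*(-½) = 87*(-½) = -87/2 ≈ -43.500)
H(m) = -87*m/2
(H(-90) + 4182) + (-6737 - 5545) = (-87/2*(-90) + 4182) + (-6737 - 5545) = (3915 + 4182) - 12282 = 8097 - 12282 = -4185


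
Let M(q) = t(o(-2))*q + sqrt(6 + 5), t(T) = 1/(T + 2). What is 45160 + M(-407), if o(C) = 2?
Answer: 180233/4 + sqrt(11) ≈ 45062.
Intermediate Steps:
t(T) = 1/(2 + T)
M(q) = sqrt(11) + q/4 (M(q) = q/(2 + 2) + sqrt(6 + 5) = q/4 + sqrt(11) = sqrt(11) + q/4)
45160 + M(-407) = 45160 + (sqrt(11) + (1/4)*(-407)) = 45160 + (sqrt(11) - 407/4) = 45160 + (-407/4 + sqrt(11)) = 180233/4 + sqrt(11)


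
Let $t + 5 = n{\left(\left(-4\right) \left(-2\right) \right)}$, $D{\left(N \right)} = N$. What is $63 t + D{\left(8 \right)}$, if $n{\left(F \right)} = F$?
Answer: $197$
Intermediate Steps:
$t = 3$ ($t = -5 - -8 = -5 + 8 = 3$)
$63 t + D{\left(8 \right)} = 63 \cdot 3 + 8 = 189 + 8 = 197$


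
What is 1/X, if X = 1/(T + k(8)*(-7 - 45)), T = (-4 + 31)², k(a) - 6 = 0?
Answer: 417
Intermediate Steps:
k(a) = 6 (k(a) = 6 + 0 = 6)
T = 729 (T = 27² = 729)
X = 1/417 (X = 1/(729 + 6*(-7 - 45)) = 1/(729 + 6*(-52)) = 1/(729 - 312) = 1/417 ≈ 0.0023981)
1/X = 1/(1/417) = 417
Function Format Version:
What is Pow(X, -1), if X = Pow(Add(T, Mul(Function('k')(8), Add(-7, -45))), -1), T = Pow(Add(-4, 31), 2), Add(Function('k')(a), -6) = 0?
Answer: 417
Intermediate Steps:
Function('k')(a) = 6 (Function('k')(a) = Add(6, 0) = 6)
T = 729 (T = Pow(27, 2) = 729)
X = Rational(1, 417) (X = Pow(Add(729, Mul(6, Add(-7, -45))), -1) = Pow(Add(729, Mul(6, -52)), -1) = Pow(Add(729, -312), -1) = Pow(417, -1) = Rational(1, 417) ≈ 0.0023981)
Pow(X, -1) = Pow(Rational(1, 417), -1) = 417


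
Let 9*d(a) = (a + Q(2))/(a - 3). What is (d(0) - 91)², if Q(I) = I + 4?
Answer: 674041/81 ≈ 8321.5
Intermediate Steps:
Q(I) = 4 + I
d(a) = (6 + a)/(9*(-3 + a)) (d(a) = ((a + (4 + 2))/(a - 3))/9 = ((a + 6)/(-3 + a))/9 = ((6 + a)/(-3 + a))/9 = (6 + a)/(9*(-3 + a)))
(d(0) - 91)² = ((6 + 0)/(9*(-3 + 0)) - 91)² = ((⅑)*6/(-3) - 91)² = ((⅑)*(-⅓)*6 - 91)² = (-2/9 - 91)² = (-821/9)² = 674041/81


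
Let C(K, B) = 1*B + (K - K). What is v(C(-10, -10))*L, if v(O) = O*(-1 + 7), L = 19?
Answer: -1140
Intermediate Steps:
C(K, B) = B (C(K, B) = B + 0 = B)
v(O) = 6*O (v(O) = O*6 = 6*O)
v(C(-10, -10))*L = (6*(-10))*19 = -60*19 = -1140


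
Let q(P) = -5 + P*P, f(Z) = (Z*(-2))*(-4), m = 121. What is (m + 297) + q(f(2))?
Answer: 669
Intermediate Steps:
f(Z) = 8*Z (f(Z) = -2*Z*(-4) = 8*Z)
q(P) = -5 + P²
(m + 297) + q(f(2)) = (121 + 297) + (-5 + (8*2)²) = 418 + (-5 + 16²) = 418 + (-5 + 256) = 418 + 251 = 669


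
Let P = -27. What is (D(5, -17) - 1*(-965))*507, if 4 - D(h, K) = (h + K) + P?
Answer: 511056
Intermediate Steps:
D(h, K) = 31 - K - h (D(h, K) = 4 - ((h + K) - 27) = 4 - ((K + h) - 27) = 4 - (-27 + K + h) = 4 + (27 - K - h) = 31 - K - h)
(D(5, -17) - 1*(-965))*507 = ((31 - 1*(-17) - 1*5) - 1*(-965))*507 = ((31 + 17 - 5) + 965)*507 = (43 + 965)*507 = 1008*507 = 511056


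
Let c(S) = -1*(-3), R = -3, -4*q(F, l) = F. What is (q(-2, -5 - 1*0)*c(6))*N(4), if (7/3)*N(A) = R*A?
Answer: -54/7 ≈ -7.7143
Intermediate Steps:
q(F, l) = -F/4
N(A) = -9*A/7 (N(A) = 3*(-3*A)/7 = -9*A/7)
c(S) = 3
(q(-2, -5 - 1*0)*c(6))*N(4) = (-¼*(-2)*3)*(-9/7*4) = ((½)*3)*(-36/7) = (3/2)*(-36/7) = -54/7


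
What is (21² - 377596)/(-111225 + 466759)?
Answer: -377155/355534 ≈ -1.0608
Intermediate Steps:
(21² - 377596)/(-111225 + 466759) = (441 - 377596)/355534 = -377155*1/355534 = -377155/355534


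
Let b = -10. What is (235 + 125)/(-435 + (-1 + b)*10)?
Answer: -72/109 ≈ -0.66055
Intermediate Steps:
(235 + 125)/(-435 + (-1 + b)*10) = (235 + 125)/(-435 + (-1 - 10)*10) = 360/(-435 - 11*10) = 360/(-435 - 110) = 360/(-545) = 360*(-1/545) = -72/109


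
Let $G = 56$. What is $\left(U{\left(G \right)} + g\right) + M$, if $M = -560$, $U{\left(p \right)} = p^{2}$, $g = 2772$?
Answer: $5348$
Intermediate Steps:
$\left(U{\left(G \right)} + g\right) + M = \left(56^{2} + 2772\right) - 560 = \left(3136 + 2772\right) - 560 = 5908 - 560 = 5348$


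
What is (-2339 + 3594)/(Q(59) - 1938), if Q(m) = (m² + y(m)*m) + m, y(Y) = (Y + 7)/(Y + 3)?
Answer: 38905/51609 ≈ 0.75384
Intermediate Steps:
y(Y) = (7 + Y)/(3 + Y)
Q(m) = m + m² + m*(7 + m)/(3 + m) (Q(m) = (m² + ((7 + m)/(3 + m))*m) + m = (m² + m*(7 + m)/(3 + m)) + m = m + m² + m*(7 + m)/(3 + m))
(-2339 + 3594)/(Q(59) - 1938) = (-2339 + 3594)/(59*(10 + 59² + 5*59)/(3 + 59) - 1938) = 1255/(59*(10 + 3481 + 295)/62 - 1938) = 1255/(59*(1/62)*3786 - 1938) = 1255/(111687/31 - 1938) = 1255/(51609/31) = 1255*(31/51609) = 38905/51609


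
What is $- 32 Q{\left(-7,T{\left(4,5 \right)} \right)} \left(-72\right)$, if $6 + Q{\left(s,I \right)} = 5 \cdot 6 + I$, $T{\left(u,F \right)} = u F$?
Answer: $101376$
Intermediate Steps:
$T{\left(u,F \right)} = F u$
$Q{\left(s,I \right)} = 24 + I$ ($Q{\left(s,I \right)} = -6 + \left(5 \cdot 6 + I\right) = -6 + \left(30 + I\right) = 24 + I$)
$- 32 Q{\left(-7,T{\left(4,5 \right)} \right)} \left(-72\right) = - 32 \left(24 + 5 \cdot 4\right) \left(-72\right) = - 32 \left(24 + 20\right) \left(-72\right) = \left(-32\right) 44 \left(-72\right) = \left(-1408\right) \left(-72\right) = 101376$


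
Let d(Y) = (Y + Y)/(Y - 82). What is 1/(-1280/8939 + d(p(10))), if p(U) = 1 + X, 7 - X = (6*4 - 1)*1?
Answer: 867083/144010 ≈ 6.0210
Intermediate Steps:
X = -16 (X = 7 - (6*4 - 1) = 7 - (24 - 1) = 7 - 23 = -16)
p(U) = -15 (p(U) = 1 - 16 = -15)
d(Y) = 2*Y/(-82 + Y) (d(Y) = (2*Y)/(-82 + Y) = 2*Y/(-82 + Y))
1/(-1280/8939 + d(p(10))) = 1/(-1280/8939 + 2*(-15)/(-82 - 15)) = 1/(-1280*1/8939 + 2*(-15)/(-97)) = 1/(-1280/8939 + 2*(-15)*(-1/97)) = 1/(-1280/8939 + 30/97) = 1/(144010/867083) = 867083/144010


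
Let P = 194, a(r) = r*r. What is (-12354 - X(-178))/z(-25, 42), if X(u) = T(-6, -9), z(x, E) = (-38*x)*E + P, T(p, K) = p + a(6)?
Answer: -6192/20047 ≈ -0.30887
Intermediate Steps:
a(r) = r²
T(p, K) = 36 + p (T(p, K) = p + 6² = p + 36 = 36 + p)
z(x, E) = 194 - 38*E*x (z(x, E) = (-38*x)*E + 194 = -38*E*x + 194 = 194 - 38*E*x)
X(u) = 30 (X(u) = 36 - 6 = 30)
(-12354 - X(-178))/z(-25, 42) = (-12354 - 1*30)/(194 - 38*42*(-25)) = (-12354 - 30)/(194 + 39900) = -12384/40094 = -12384*1/40094 = -6192/20047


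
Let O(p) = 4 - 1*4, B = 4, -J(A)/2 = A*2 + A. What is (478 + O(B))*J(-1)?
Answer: 2868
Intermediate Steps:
J(A) = -6*A (J(A) = -2*(A*2 + A) = -2*(2*A + A) = -6*A)
O(p) = 0 (O(p) = 4 - 4 = 0)
(478 + O(B))*J(-1) = (478 + 0)*(-6*(-1)) = 478*6 = 2868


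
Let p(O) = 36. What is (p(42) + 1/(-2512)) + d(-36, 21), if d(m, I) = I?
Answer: 143183/2512 ≈ 57.000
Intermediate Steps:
(p(42) + 1/(-2512)) + d(-36, 21) = (36 + 1/(-2512)) + 21 = (36 - 1/2512) + 21 = 90431/2512 + 21 = 143183/2512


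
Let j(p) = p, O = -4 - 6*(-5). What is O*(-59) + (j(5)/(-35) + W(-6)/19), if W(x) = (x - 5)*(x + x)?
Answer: -203117/133 ≈ -1527.2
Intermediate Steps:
O = 26 (O = -4 + 30 = 26)
W(x) = 2*x*(-5 + x) (W(x) = (-5 + x)*(2*x) = 2*x*(-5 + x))
O*(-59) + (j(5)/(-35) + W(-6)/19) = 26*(-59) + (5/(-35) + (2*(-6)*(-5 - 6))/19) = -1534 + (5*(-1/35) + (2*(-6)*(-11))*(1/19)) = -1534 + (-⅐ + 132*(1/19)) = -1534 + (-⅐ + 132/19) = -1534 + 905/133 = -203117/133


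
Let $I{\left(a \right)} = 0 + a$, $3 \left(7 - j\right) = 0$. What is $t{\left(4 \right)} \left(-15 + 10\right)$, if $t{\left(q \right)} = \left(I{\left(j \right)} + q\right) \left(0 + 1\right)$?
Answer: $-55$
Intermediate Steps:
$j = 7$ ($j = 7 - 0 = 7 + 0 = 7$)
$I{\left(a \right)} = a$
$t{\left(q \right)} = 7 + q$ ($t{\left(q \right)} = \left(7 + q\right) \left(0 + 1\right) = \left(7 + q\right) 1 = 7 + q$)
$t{\left(4 \right)} \left(-15 + 10\right) = \left(7 + 4\right) \left(-15 + 10\right) = 11 \left(-5\right) = -55$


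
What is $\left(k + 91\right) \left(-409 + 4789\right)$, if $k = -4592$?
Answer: $-19714380$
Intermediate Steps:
$\left(k + 91\right) \left(-409 + 4789\right) = \left(-4592 + 91\right) \left(-409 + 4789\right) = \left(-4501\right) 4380 = -19714380$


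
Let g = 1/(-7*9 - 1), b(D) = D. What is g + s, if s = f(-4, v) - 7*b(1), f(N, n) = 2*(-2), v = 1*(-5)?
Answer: -705/64 ≈ -11.016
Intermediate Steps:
v = -5
g = -1/64 (g = 1/(-63 - 1) = 1/(-64) = -1/64 ≈ -0.015625)
f(N, n) = -4
s = -11 (s = -4 - 7*1 = -4 - 7 = -11)
g + s = -1/64 - 11 = -705/64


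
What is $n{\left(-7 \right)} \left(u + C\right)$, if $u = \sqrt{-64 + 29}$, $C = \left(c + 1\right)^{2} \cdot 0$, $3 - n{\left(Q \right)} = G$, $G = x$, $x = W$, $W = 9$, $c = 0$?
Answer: $- 6 i \sqrt{35} \approx - 35.496 i$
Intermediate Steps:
$x = 9$
$G = 9$
$n{\left(Q \right)} = -6$ ($n{\left(Q \right)} = 3 - 9 = -6$)
$C = 0$ ($C = \left(0 + 1\right)^{2} \cdot 0 = 1^{2} \cdot 0 = 1 \cdot 0 = 0$)
$u = i \sqrt{35}$ ($u = \sqrt{-35} = i \sqrt{35} \approx 5.9161 i$)
$n{\left(-7 \right)} \left(u + C\right) = - 6 \left(i \sqrt{35} + 0\right) = - 6 i \sqrt{35}$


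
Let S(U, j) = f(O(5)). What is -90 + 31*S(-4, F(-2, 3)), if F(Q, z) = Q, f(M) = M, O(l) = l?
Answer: 65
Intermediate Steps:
S(U, j) = 5
-90 + 31*S(-4, F(-2, 3)) = -90 + 31*5 = -90 + 155 = 65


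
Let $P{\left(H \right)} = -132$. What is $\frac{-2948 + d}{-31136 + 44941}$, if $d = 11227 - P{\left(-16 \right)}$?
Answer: $\frac{8411}{13805} \approx 0.60927$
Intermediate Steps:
$d = 11359$ ($d = 11227 - -132 = 11227 + 132 = 11359$)
$\frac{-2948 + d}{-31136 + 44941} = \frac{-2948 + 11359}{-31136 + 44941} = \frac{8411}{13805}$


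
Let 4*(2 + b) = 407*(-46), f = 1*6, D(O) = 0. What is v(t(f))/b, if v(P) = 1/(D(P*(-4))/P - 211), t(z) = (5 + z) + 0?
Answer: 2/1976015 ≈ 1.0121e-6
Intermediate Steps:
f = 6
t(z) = 5 + z
v(P) = -1/211 (v(P) = 1/(0/P - 211) = 1/(0 - 211) = 1/(-211) = -1/211)
b = -9365/2 (b = -2 + (407*(-46))/4 = -2 + (¼)*(-18722) = -2 - 9361/2 = -9365/2 ≈ -4682.5)
v(t(f))/b = -1/(211*(-9365/2)) = -1/211*(-2/9365) = 2/1976015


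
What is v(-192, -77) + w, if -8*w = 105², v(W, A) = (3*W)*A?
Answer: 343791/8 ≈ 42974.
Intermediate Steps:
v(W, A) = 3*A*W
w = -11025/8 (w = -⅛*105² = -⅛*11025 = -11025/8 ≈ -1378.1)
v(-192, -77) + w = 3*(-77)*(-192) - 11025/8 = 44352 - 11025/8 = 343791/8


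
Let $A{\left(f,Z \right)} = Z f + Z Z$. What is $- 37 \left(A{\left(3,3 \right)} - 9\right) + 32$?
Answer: $-301$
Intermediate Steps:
$A{\left(f,Z \right)} = Z^{2} + Z f$ ($A{\left(f,Z \right)} = Z f + Z^{2} = Z^{2} + Z f$)
$- 37 \left(A{\left(3,3 \right)} - 9\right) + 32 = - 37 \left(3 \left(3 + 3\right) - 9\right) + 32 = - 37 \left(3 \cdot 6 - 9\right) + 32 = - 37 \left(18 - 9\right) + 32 = \left(-37\right) 9 + 32 = -333 + 32 = -301$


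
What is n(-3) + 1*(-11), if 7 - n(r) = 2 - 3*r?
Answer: -15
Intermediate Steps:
n(r) = 5 + 3*r (n(r) = 7 - (2 - 3*r) = 7 + (-2 + 3*r) = 5 + 3*r)
n(-3) + 1*(-11) = (5 + 3*(-3)) + 1*(-11) = (5 - 9) - 11 = -4 - 11 = -15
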